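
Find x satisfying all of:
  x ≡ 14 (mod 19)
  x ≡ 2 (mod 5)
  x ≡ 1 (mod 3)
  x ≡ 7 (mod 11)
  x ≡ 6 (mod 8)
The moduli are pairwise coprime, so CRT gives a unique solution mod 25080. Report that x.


Product of moduli M = 19 · 5 · 3 · 11 · 8 = 25080.
Merge one congruence at a time:
  Start: x ≡ 14 (mod 19).
  Combine with x ≡ 2 (mod 5); new modulus lcm = 95.
    Write x = 14 + 19·t and substitute into x ≡ 2 (mod 5): 19·t ≡ 2 − 14 = -12 (mod 5).
    Reduce coefficients mod 5: 4·t ≡ 3 (mod 5).
    The inverse of 4 mod 5 is 4 (since 4·4 = 16 = 3·5 + 1), so t ≡ 4·3 = 12 ≡ 2 (mod 5).
    Then x = 14 + 19·2 = 52, valid modulo lcm(19, 5) = 95: x ≡ 52 (mod 95).
  Combine with x ≡ 1 (mod 3); new modulus lcm = 285.
    Write x = 52 + 95·t and substitute into x ≡ 1 (mod 3): 95·t ≡ 1 − 52 = -51 (mod 3).
    Reduce coefficients mod 3: 2·t ≡ 0 (mod 3).
    The inverse of 2 mod 3 is 2 (since 2·2 = 4 = 1·3 + 1), so t ≡ 2·0 = 0 ≡ 0 (mod 3).
    Then x = 52 + 95·0 = 52, valid modulo lcm(95, 3) = 285: x ≡ 52 (mod 285).
  Combine with x ≡ 7 (mod 11); new modulus lcm = 3135.
    Write x = 52 + 285·t and substitute into x ≡ 7 (mod 11): 285·t ≡ 7 − 52 = -45 (mod 11).
    Reduce coefficients mod 11: 10·t ≡ 10 (mod 11).
    The inverse of 10 mod 11 is 10 (since 10·10 = 100 = 9·11 + 1), so t ≡ 10·10 = 100 ≡ 1 (mod 11).
    Then x = 52 + 285·1 = 337, valid modulo lcm(285, 11) = 3135: x ≡ 337 (mod 3135).
  Combine with x ≡ 6 (mod 8); new modulus lcm = 25080.
    Write x = 337 + 3135·t and substitute into x ≡ 6 (mod 8): 3135·t ≡ 6 − 337 = -331 (mod 8).
    Reduce coefficients mod 8: 7·t ≡ 5 (mod 8).
    The inverse of 7 mod 8 is 7 (since 7·7 = 49 = 6·8 + 1), so t ≡ 7·5 = 35 ≡ 3 (mod 8).
    Then x = 337 + 3135·3 = 9742, valid modulo lcm(3135, 8) = 25080: x ≡ 9742 (mod 25080).
Verify against each original: 9742 mod 19 = 14, 9742 mod 5 = 2, 9742 mod 3 = 1, 9742 mod 11 = 7, 9742 mod 8 = 6.

x ≡ 9742 (mod 25080).


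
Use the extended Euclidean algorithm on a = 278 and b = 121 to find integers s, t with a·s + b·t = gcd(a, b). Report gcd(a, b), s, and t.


Euclidean algorithm on (278, 121) — divide until remainder is 0:
  278 = 2 · 121 + 36
  121 = 3 · 36 + 13
  36 = 2 · 13 + 10
  13 = 1 · 10 + 3
  10 = 3 · 3 + 1
  3 = 3 · 1 + 0
gcd(278, 121) = 1.
Track Bezout coefficients alongside the remainders: start with r₀ = 278 = a·1 + b·0 (s = 1, t = 0) and r₁ = 121 = a·0 + b·1 (s = 0, t = 1); each new remainder r_{k+1} = r_{k-1} − q_k·r_k inherits s_{k+1} = s_{k-1} − q_k·s_k, t_{k+1} = t_{k-1} − q_k·t_k, so r_k = a·s_k + b·t_k at every step:
  q = 2: r = 36, s = 1 − 2·0 = 1, t = 0 − 2·1 = -2  (check: 278·1 + 121·(-2) = 36)
  q = 3: r = 13, s = 0 − 3·1 = -3, t = 1 − 3·(-2) = 7  (check: 278·(-3) + 121·7 = 13)
  q = 2: r = 10, s = 1 − 2·(-3) = 7, t = -2 − 2·7 = -16  (check: 278·7 + 121·(-16) = 10)
  q = 1: r = 3, s = -3 − 1·7 = -10, t = 7 − 1·(-16) = 23  (check: 278·(-10) + 121·23 = 3)
  q = 3: r = 1, s = 7 − 3·(-10) = 37, t = -16 − 3·23 = -85  (check: 278·37 + 121·(-85) = 1)
The row with r = 1 (the gcd) gives the Bezout coefficients s = 37, t = -85.
Result: 278 · (37) + 121 · (-85) = 1.

gcd(278, 121) = 1; s = 37, t = -85 (check: 278·37 + 121·(-85) = 1).


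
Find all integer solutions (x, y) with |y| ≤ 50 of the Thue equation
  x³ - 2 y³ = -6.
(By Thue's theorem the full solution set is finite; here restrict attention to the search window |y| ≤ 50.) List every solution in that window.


The equation is x³ - 2y³ = -6. For fixed y, x³ = 2·y³ − 6, so a solution requires the RHS to be a perfect cube.
Strategy: iterate y from -50 to 50, compute RHS = 2·y³ − 6, and check whether it is a (positive or negative) perfect cube.
Check small values of y:
  y = 0: RHS = -6 is not a perfect cube.
  y = 1: RHS = -4 is not a perfect cube.
  y = -1: RHS = -8 = (-2)³ ⇒ x = -2 works.
  y = 2: RHS = 10 is not a perfect cube.
  y = -2: RHS = -22 is not a perfect cube.
  y = 3: RHS = 48 is not a perfect cube.
  y = -3: RHS = -60 is not a perfect cube.
Continuing the search up to |y| = 50 finds no further solutions beyond those listed.
Collected solutions: (-2, -1).

Solutions (with |y| ≤ 50): (-2, -1).


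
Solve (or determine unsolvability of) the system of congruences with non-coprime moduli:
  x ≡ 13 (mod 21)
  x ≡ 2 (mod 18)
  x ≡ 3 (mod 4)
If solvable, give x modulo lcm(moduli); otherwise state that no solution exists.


Moduli 21, 18, 4 are not pairwise coprime, so CRT works modulo lcm(m_i) when all pairwise compatibility conditions hold.
Pairwise compatibility: gcd(m_i, m_j) must divide a_i - a_j for every pair.
Merge one congruence at a time:
  Start: x ≡ 13 (mod 21).
  Combine with x ≡ 2 (mod 18): gcd(21, 18) = 3, and 2 - 13 = -11 is NOT divisible by 3.
    ⇒ system is inconsistent (no integer solution).

No solution (the system is inconsistent).


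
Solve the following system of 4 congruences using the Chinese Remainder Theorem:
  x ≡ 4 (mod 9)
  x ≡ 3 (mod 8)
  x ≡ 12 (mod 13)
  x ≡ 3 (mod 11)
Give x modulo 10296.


Product of moduli M = 9 · 8 · 13 · 11 = 10296.
Merge one congruence at a time:
  Start: x ≡ 4 (mod 9).
  Combine with x ≡ 3 (mod 8); new modulus lcm = 72.
    Write x = 4 + 9·t and substitute into x ≡ 3 (mod 8): 9·t ≡ 3 − 4 = -1 (mod 8).
    Reduce coefficients mod 8: 1·t ≡ 7 (mod 8).
    So t ≡ 7 (mod 8).
    Then x = 4 + 9·7 = 67, valid modulo lcm(9, 8) = 72: x ≡ 67 (mod 72).
  Combine with x ≡ 12 (mod 13); new modulus lcm = 936.
    Write x = 67 + 72·t and substitute into x ≡ 12 (mod 13): 72·t ≡ 12 − 67 = -55 (mod 13).
    Reduce coefficients mod 13: 7·t ≡ 10 (mod 13).
    The inverse of 7 mod 13 is 2 (since 7·2 = 14 = 1·13 + 1), so t ≡ 2·10 = 20 ≡ 7 (mod 13).
    Then x = 67 + 72·7 = 571, valid modulo lcm(72, 13) = 936: x ≡ 571 (mod 936).
  Combine with x ≡ 3 (mod 11); new modulus lcm = 10296.
    Write x = 571 + 936·t and substitute into x ≡ 3 (mod 11): 936·t ≡ 3 − 571 = -568 (mod 11).
    Reduce coefficients mod 11: 1·t ≡ 4 (mod 11).
    So t ≡ 4 (mod 11).
    Then x = 571 + 936·4 = 4315, valid modulo lcm(936, 11) = 10296: x ≡ 4315 (mod 10296).
Verify against each original: 4315 mod 9 = 4, 4315 mod 8 = 3, 4315 mod 13 = 12, 4315 mod 11 = 3.

x ≡ 4315 (mod 10296).


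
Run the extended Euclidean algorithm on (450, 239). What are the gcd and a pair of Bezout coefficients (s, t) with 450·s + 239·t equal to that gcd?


Euclidean algorithm on (450, 239) — divide until remainder is 0:
  450 = 1 · 239 + 211
  239 = 1 · 211 + 28
  211 = 7 · 28 + 15
  28 = 1 · 15 + 13
  15 = 1 · 13 + 2
  13 = 6 · 2 + 1
  2 = 2 · 1 + 0
gcd(450, 239) = 1.
Track Bezout coefficients alongside the remainders: start with r₀ = 450 = a·1 + b·0 (s = 1, t = 0) and r₁ = 239 = a·0 + b·1 (s = 0, t = 1); each new remainder r_{k+1} = r_{k-1} − q_k·r_k inherits s_{k+1} = s_{k-1} − q_k·s_k, t_{k+1} = t_{k-1} − q_k·t_k, so r_k = a·s_k + b·t_k at every step:
  q = 1: r = 211, s = 1 − 1·0 = 1, t = 0 − 1·1 = -1  (check: 450·1 + 239·(-1) = 211)
  q = 1: r = 28, s = 0 − 1·1 = -1, t = 1 − 1·(-1) = 2  (check: 450·(-1) + 239·2 = 28)
  q = 7: r = 15, s = 1 − 7·(-1) = 8, t = -1 − 7·2 = -15  (check: 450·8 + 239·(-15) = 15)
  q = 1: r = 13, s = -1 − 1·8 = -9, t = 2 − 1·(-15) = 17  (check: 450·(-9) + 239·17 = 13)
  q = 1: r = 2, s = 8 − 1·(-9) = 17, t = -15 − 1·17 = -32  (check: 450·17 + 239·(-32) = 2)
  q = 6: r = 1, s = -9 − 6·17 = -111, t = 17 − 6·(-32) = 209  (check: 450·(-111) + 239·209 = 1)
The row with r = 1 (the gcd) gives the Bezout coefficients s = -111, t = 209.
Result: 450 · (-111) + 239 · (209) = 1.

gcd(450, 239) = 1; s = -111, t = 209 (check: 450·(-111) + 239·209 = 1).


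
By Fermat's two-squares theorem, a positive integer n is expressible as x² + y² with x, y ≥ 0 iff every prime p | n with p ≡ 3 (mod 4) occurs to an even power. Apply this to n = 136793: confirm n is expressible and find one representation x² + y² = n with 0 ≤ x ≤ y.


Step 1: Factor n = 136793 = 29 · 53 · 89.
Step 2: Check the mod-4 condition on each prime factor: 29 ≡ 1 (mod 4), exponent 1; 53 ≡ 1 (mod 4), exponent 1; 89 ≡ 1 (mod 4), exponent 1.
All primes ≡ 3 (mod 4) appear to even exponent (or don't appear), so by the two-squares theorem n IS expressible as a sum of two squares.
Step 3: Build a representation. Here n = 29 · 53 · 89 is a product of primes ≡ 1 (mod 4). Each prime p ≡ 1 (mod 4) is itself a sum of two squares; find a² by testing p − a² for a perfect square:
  29: 29 − 1² = 28, 29 − 2² = 25 = 5² ⇒ 29 = 2² + 5².
  53: 53 − 1² = 52, 53 − 2² = 49 = 7² ⇒ 53 = 2² + 7².
  89: 89 − 1² = 88, 89 − 2² = 85, 89 − 3² = 80, 89 − 4² = 73, 89 − 5² = 64 = 8² ⇒ 89 = 5² + 8².
  Combine using the Brahmagupta–Fibonacci identity (a² + b²)(c² + d²) = (ac − bd)² + (ad + bc)² = (ac + bd)² + (ad − bc)²:
  29 · 53 = 1537: from (2² + 5²)(2² + 7²), take (2·2 − 5·7, 2·7 + 5·2) = (4 − 35, 14 + 10) = (-31, 24); dropping signs (only squares matter) gives (31, 24); check 31² + 24² = 961 + 576 = 1537 ✓.
  1537 · 89 = 136793: from (31² + 24²)(5² + 8²), take (31·5 − 24·8, 31·8 + 24·5) = (155 − 192, 248 + 120) = (-37, 368); dropping signs (only squares matter) gives (37, 368); check 37² + 368² = 1369 + 135424 = 136793 ✓.
Step 4: Order so x ≤ y and verify: 37² + 368² = 1369 + 135424 = 136793 = n. ✓

n = 136793 = 37² + 368² (one valid representation with x ≤ y).


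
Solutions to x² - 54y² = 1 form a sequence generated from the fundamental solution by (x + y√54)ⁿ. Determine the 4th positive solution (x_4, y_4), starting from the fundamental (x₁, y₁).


Step 1: Find the fundamental solution (x₁, y₁) of x² - 54y² = 1.
  Expand √54 as a continued fraction. a₀ = ⌊√54⌋ = 7; iterate m_{k+1} = d_k·a_k − m_k, d_{k+1} = (54 − m_{k+1}²)/d_k, a_{k+1} = ⌊(a₀ + m_{k+1})/d_{k+1}⌋ (starting m₀ = 0, d₀ = 1), with convergents p_k = a_k·p_{k-1} + p_{k-2}, q_k = a_k·q_{k-1} + q_{k-2} (p₋₁ = 1, q₋₁ = 0):
  k = 0: a₀ = 7; p₀/q₀ = 7/1; p₀² − 54·q₀² = 49 − 54 = -5.
  k = 1: m = 7, d = 5, a = ⌊(7 + 7)/5⌋ = 2; p/q = (2·7 + 1)/(2·1 + 0) = 15/2; p² − 54·q² = 225 − 216 = 9.
  k = 2: m = 3, d = 9, a = ⌊(7 + 3)/9⌋ = 1; p/q = (1·15 + 7)/(1·2 + 1) = 22/3; p² − 54·q² = 484 − 486 = -2.
  k = 3: m = 6, d = 2, a = ⌊(7 + 6)/2⌋ = 6; p/q = (6·22 + 15)/(6·3 + 2) = 147/20; p² − 54·q² = 21609 − 21600 = 9.
  k = 4: m = 6, d = 9, a = ⌊(7 + 6)/9⌋ = 1; p/q = (1·147 + 22)/(1·20 + 3) = 169/23; p² − 54·q² = 28561 − 28566 = -5.
  k = 5: m = 3, d = 5, a = ⌊(7 + 3)/5⌋ = 2; p/q = (2·169 + 147)/(2·23 + 20) = 485/66; p² − 54·q² = 235225 − 235224 = 1.
  The first convergent with p² − 54·q² = 1 gives the fundamental solution (x₁, y₁) = (485, 66).
Step 2: Apply the recurrence (x_{n+1}, y_{n+1}) = (x₁x_n + 54y₁y_n, x₁y_n + y₁x_n) repeatedly.
  From (x_1, y_1) = (485, 66): x_2 = 485·485 + 54·66·66 = 470449; y_2 = 485·66 + 66·485 = 64020.
  From (x_2, y_2) = (470449, 64020): x_3 = 485·470449 + 54·66·64020 = 456335045; y_3 = 485·64020 + 66·470449 = 62099334.
  From (x_3, y_3) = (456335045, 62099334): x_4 = 485·456335045 + 54·66·62099334 = 442644523201; y_4 = 485·62099334 + 66·456335045 = 60236289960.
Step 3: Verify x_4² - 54·y_4² = 195934173919840627286401 - 195934173919840627286400 = 1 (should be 1). ✓

(x_1, y_1) = (485, 66); (x_4, y_4) = (442644523201, 60236289960).


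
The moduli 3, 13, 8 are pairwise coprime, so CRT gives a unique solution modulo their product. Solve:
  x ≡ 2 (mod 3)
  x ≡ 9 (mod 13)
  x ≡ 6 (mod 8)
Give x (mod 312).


Moduli 3, 13, 8 are pairwise coprime; by CRT there is a unique solution modulo M = 3 · 13 · 8 = 312.
Solve pairwise, accumulating the modulus:
  Start with x ≡ 2 (mod 3).
  Combine with x ≡ 9 (mod 13): since gcd(3, 13) = 1, we get a unique residue mod 39.
    Write x = 2 + 3·t and substitute into x ≡ 9 (mod 13): 3·t ≡ 9 − 2 = 7 (mod 13).
    The inverse of 3 mod 13 is 9 (since 3·9 = 27 = 2·13 + 1), so t ≡ 9·7 = 63 ≡ 11 (mod 13).
    Then x = 2 + 3·11 = 35, valid modulo lcm(3, 13) = 39: x ≡ 35 (mod 39).
  Combine with x ≡ 6 (mod 8): since gcd(39, 8) = 1, we get a unique residue mod 312.
    Write x = 35 + 39·t and substitute into x ≡ 6 (mod 8): 39·t ≡ 6 − 35 = -29 (mod 8).
    Reduce coefficients mod 8: 7·t ≡ 3 (mod 8).
    The inverse of 7 mod 8 is 7 (since 7·7 = 49 = 6·8 + 1), so t ≡ 7·3 = 21 ≡ 5 (mod 8).
    Then x = 35 + 39·5 = 230, valid modulo lcm(39, 8) = 312: x ≡ 230 (mod 312).
Verify: 230 mod 3 = 2 ✓, 230 mod 13 = 9 ✓, 230 mod 8 = 6 ✓.

x ≡ 230 (mod 312).


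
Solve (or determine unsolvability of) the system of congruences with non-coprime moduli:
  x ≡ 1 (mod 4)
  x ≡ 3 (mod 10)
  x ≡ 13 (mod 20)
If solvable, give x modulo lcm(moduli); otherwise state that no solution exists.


Moduli 4, 10, 20 are not pairwise coprime, so CRT works modulo lcm(m_i) when all pairwise compatibility conditions hold.
Pairwise compatibility: gcd(m_i, m_j) must divide a_i - a_j for every pair.
Merge one congruence at a time:
  Start: x ≡ 1 (mod 4).
  Combine with x ≡ 3 (mod 10): gcd(4, 10) = 2; 3 - 1 = 2, which IS divisible by 2, so compatible.
    Write x = 1 + 4·t and substitute into x ≡ 3 (mod 10): 4·t ≡ 3 − 1 = 2 (mod 10).
    Divide the congruence (and modulus) by g = 2: 2·t ≡ 1 (mod 5).
    The inverse of 2 mod 5 is 3 (since 2·3 = 6 = 1·5 + 1), so t ≡ 3·1 = 3 ≡ 3 (mod 5).
    Then x = 1 + 4·3 = 13, valid modulo lcm(4, 10) = 20: x ≡ 13 (mod 20).
  Combine with x ≡ 13 (mod 20): gcd(20, 20) = 20; 13 - 13 = 0, which IS divisible by 20, so compatible.
    Write x = 13 + 20·t and substitute into x ≡ 13 (mod 20): 20·t ≡ 13 − 13 = 0 (mod 20).
    Divide the congruence (and modulus) by g = 20: 1·t ≡ 0 (mod 1).
    Modulo 1 every t works; take t = 0.
    Then x = 13 + 20·0 = 13, valid modulo lcm(20, 20) = 20: x ≡ 13 (mod 20).
Verify: 13 mod 4 = 1, 13 mod 10 = 3, 13 mod 20 = 13.

x ≡ 13 (mod 20).


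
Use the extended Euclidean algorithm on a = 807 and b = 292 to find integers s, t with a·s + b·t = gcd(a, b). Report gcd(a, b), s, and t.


Euclidean algorithm on (807, 292) — divide until remainder is 0:
  807 = 2 · 292 + 223
  292 = 1 · 223 + 69
  223 = 3 · 69 + 16
  69 = 4 · 16 + 5
  16 = 3 · 5 + 1
  5 = 5 · 1 + 0
gcd(807, 292) = 1.
Track Bezout coefficients alongside the remainders: start with r₀ = 807 = a·1 + b·0 (s = 1, t = 0) and r₁ = 292 = a·0 + b·1 (s = 0, t = 1); each new remainder r_{k+1} = r_{k-1} − q_k·r_k inherits s_{k+1} = s_{k-1} − q_k·s_k, t_{k+1} = t_{k-1} − q_k·t_k, so r_k = a·s_k + b·t_k at every step:
  q = 2: r = 223, s = 1 − 2·0 = 1, t = 0 − 2·1 = -2  (check: 807·1 + 292·(-2) = 223)
  q = 1: r = 69, s = 0 − 1·1 = -1, t = 1 − 1·(-2) = 3  (check: 807·(-1) + 292·3 = 69)
  q = 3: r = 16, s = 1 − 3·(-1) = 4, t = -2 − 3·3 = -11  (check: 807·4 + 292·(-11) = 16)
  q = 4: r = 5, s = -1 − 4·4 = -17, t = 3 − 4·(-11) = 47  (check: 807·(-17) + 292·47 = 5)
  q = 3: r = 1, s = 4 − 3·(-17) = 55, t = -11 − 3·47 = -152  (check: 807·55 + 292·(-152) = 1)
The row with r = 1 (the gcd) gives the Bezout coefficients s = 55, t = -152.
Result: 807 · (55) + 292 · (-152) = 1.

gcd(807, 292) = 1; s = 55, t = -152 (check: 807·55 + 292·(-152) = 1).


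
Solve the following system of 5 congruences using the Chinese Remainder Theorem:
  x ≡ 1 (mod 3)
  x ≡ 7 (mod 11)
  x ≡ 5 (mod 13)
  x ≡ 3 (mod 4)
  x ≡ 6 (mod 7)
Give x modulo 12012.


Product of moduli M = 3 · 11 · 13 · 4 · 7 = 12012.
Merge one congruence at a time:
  Start: x ≡ 1 (mod 3).
  Combine with x ≡ 7 (mod 11); new modulus lcm = 33.
    Write x = 1 + 3·t and substitute into x ≡ 7 (mod 11): 3·t ≡ 7 − 1 = 6 (mod 11).
    The inverse of 3 mod 11 is 4 (since 3·4 = 12 = 1·11 + 1), so t ≡ 4·6 = 24 ≡ 2 (mod 11).
    Then x = 1 + 3·2 = 7, valid modulo lcm(3, 11) = 33: x ≡ 7 (mod 33).
  Combine with x ≡ 5 (mod 13); new modulus lcm = 429.
    Write x = 7 + 33·t and substitute into x ≡ 5 (mod 13): 33·t ≡ 5 − 7 = -2 (mod 13).
    Reduce coefficients mod 13: 7·t ≡ 11 (mod 13).
    The inverse of 7 mod 13 is 2 (since 7·2 = 14 = 1·13 + 1), so t ≡ 2·11 = 22 ≡ 9 (mod 13).
    Then x = 7 + 33·9 = 304, valid modulo lcm(33, 13) = 429: x ≡ 304 (mod 429).
  Combine with x ≡ 3 (mod 4); new modulus lcm = 1716.
    Write x = 304 + 429·t and substitute into x ≡ 3 (mod 4): 429·t ≡ 3 − 304 = -301 (mod 4).
    Reduce coefficients mod 4: 1·t ≡ 3 (mod 4).
    So t ≡ 3 (mod 4).
    Then x = 304 + 429·3 = 1591, valid modulo lcm(429, 4) = 1716: x ≡ 1591 (mod 1716).
  Combine with x ≡ 6 (mod 7); new modulus lcm = 12012.
    Write x = 1591 + 1716·t and substitute into x ≡ 6 (mod 7): 1716·t ≡ 6 − 1591 = -1585 (mod 7).
    Reduce coefficients mod 7: 1·t ≡ 4 (mod 7).
    So t ≡ 4 (mod 7).
    Then x = 1591 + 1716·4 = 8455, valid modulo lcm(1716, 7) = 12012: x ≡ 8455 (mod 12012).
Verify against each original: 8455 mod 3 = 1, 8455 mod 11 = 7, 8455 mod 13 = 5, 8455 mod 4 = 3, 8455 mod 7 = 6.

x ≡ 8455 (mod 12012).


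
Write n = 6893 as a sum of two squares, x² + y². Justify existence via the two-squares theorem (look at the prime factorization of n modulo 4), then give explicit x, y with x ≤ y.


Step 1: Factor n = 6893 = 61 · 113.
Step 2: Check the mod-4 condition on each prime factor: 61 ≡ 1 (mod 4), exponent 1; 113 ≡ 1 (mod 4), exponent 1.
All primes ≡ 3 (mod 4) appear to even exponent (or don't appear), so by the two-squares theorem n IS expressible as a sum of two squares.
Step 3: Build a representation. Here n = 61 · 113 is a product of primes ≡ 1 (mod 4). Each prime p ≡ 1 (mod 4) is itself a sum of two squares; find a² by testing p − a² for a perfect square:
  61: 61 − 1² = 60, 61 − 2² = 57, 61 − 3² = 52, 61 − 4² = 45, 61 − 5² = 36 = 6² ⇒ 61 = 5² + 6².
  113: 113 − 1² = 112, 113 − 2² = 109, 113 − 3² = 104, 113 − 4² = 97, 113 − 5² = 88, 113 − 6² = 77, 113 − 7² = 64 = 8² ⇒ 113 = 7² + 8².
  Combine using the Brahmagupta–Fibonacci identity (a² + b²)(c² + d²) = (ac − bd)² + (ad + bc)² = (ac + bd)² + (ad − bc)²:
  61 · 113 = 6893: from (5² + 6²)(7² + 8²), take (5·7 − 6·8, 5·8 + 6·7) = (35 − 48, 40 + 42) = (-13, 82); dropping signs (only squares matter) gives (13, 82); check 13² + 82² = 169 + 6724 = 6893 ✓.
Step 4: Order so x ≤ y and verify: 13² + 82² = 169 + 6724 = 6893 = n. ✓

n = 6893 = 13² + 82² (one valid representation with x ≤ y).


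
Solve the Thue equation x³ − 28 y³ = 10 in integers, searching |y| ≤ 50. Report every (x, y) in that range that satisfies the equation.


The equation is x³ - 28y³ = 10. For fixed y, x³ = 28·y³ + 10, so a solution requires the RHS to be a perfect cube.
Strategy: iterate y from -50 to 50, compute RHS = 28·y³ + 10, and check whether it is a (positive or negative) perfect cube.
Check small values of y:
  y = 0: RHS = 10 is not a perfect cube.
  y = 1: RHS = 38 is not a perfect cube.
  y = -1: RHS = -18 is not a perfect cube.
  y = 2: RHS = 234 is not a perfect cube.
  y = -2: RHS = -214 is not a perfect cube.
  y = 3: RHS = 766 is not a perfect cube.
  y = -3: RHS = -746 is not a perfect cube.
Continuing the search up to |y| = 50 finds no solutions either.
No (x, y) in the scanned range satisfies the equation.

No integer solutions with |y| ≤ 50.


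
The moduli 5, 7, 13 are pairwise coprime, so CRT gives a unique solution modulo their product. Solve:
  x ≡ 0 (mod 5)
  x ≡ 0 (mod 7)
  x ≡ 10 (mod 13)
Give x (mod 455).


Moduli 5, 7, 13 are pairwise coprime; by CRT there is a unique solution modulo M = 5 · 7 · 13 = 455.
Solve pairwise, accumulating the modulus:
  Start with x ≡ 0 (mod 5).
  Combine with x ≡ 0 (mod 7): since gcd(5, 7) = 1, we get a unique residue mod 35.
    Write x = 0 + 5·t and substitute into x ≡ 0 (mod 7): 5·t ≡ 0 − 0 = 0 (mod 7).
    The inverse of 5 mod 7 is 3 (since 5·3 = 15 = 2·7 + 1), so t ≡ 3·0 = 0 ≡ 0 (mod 7).
    Then x = 0 + 5·0 = 0, valid modulo lcm(5, 7) = 35: x ≡ 0 (mod 35).
  Combine with x ≡ 10 (mod 13): since gcd(35, 13) = 1, we get a unique residue mod 455.
    Write x = 0 + 35·t and substitute into x ≡ 10 (mod 13): 35·t ≡ 10 − 0 = 10 (mod 13).
    Reduce coefficients mod 13: 9·t ≡ 10 (mod 13).
    The inverse of 9 mod 13 is 3 (since 9·3 = 27 = 2·13 + 1), so t ≡ 3·10 = 30 ≡ 4 (mod 13).
    Then x = 0 + 35·4 = 140, valid modulo lcm(35, 13) = 455: x ≡ 140 (mod 455).
Verify: 140 mod 5 = 0 ✓, 140 mod 7 = 0 ✓, 140 mod 13 = 10 ✓.

x ≡ 140 (mod 455).


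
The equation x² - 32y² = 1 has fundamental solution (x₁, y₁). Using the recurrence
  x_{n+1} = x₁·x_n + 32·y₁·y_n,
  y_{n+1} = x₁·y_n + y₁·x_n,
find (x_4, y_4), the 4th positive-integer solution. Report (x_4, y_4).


Step 1: Find the fundamental solution (x₁, y₁) of x² - 32y² = 1.
  Expand √32 as a continued fraction. a₀ = ⌊√32⌋ = 5; iterate m_{k+1} = d_k·a_k − m_k, d_{k+1} = (32 − m_{k+1}²)/d_k, a_{k+1} = ⌊(a₀ + m_{k+1})/d_{k+1}⌋ (starting m₀ = 0, d₀ = 1), with convergents p_k = a_k·p_{k-1} + p_{k-2}, q_k = a_k·q_{k-1} + q_{k-2} (p₋₁ = 1, q₋₁ = 0):
  k = 0: a₀ = 5; p₀/q₀ = 5/1; p₀² − 32·q₀² = 25 − 32 = -7.
  k = 1: m = 5, d = 7, a = ⌊(5 + 5)/7⌋ = 1; p/q = (1·5 + 1)/(1·1 + 0) = 6/1; p² − 32·q² = 36 − 32 = 4.
  k = 2: m = 2, d = 4, a = ⌊(5 + 2)/4⌋ = 1; p/q = (1·6 + 5)/(1·1 + 1) = 11/2; p² − 32·q² = 121 − 128 = -7.
  k = 3: m = 2, d = 7, a = ⌊(5 + 2)/7⌋ = 1; p/q = (1·11 + 6)/(1·2 + 1) = 17/3; p² − 32·q² = 289 − 288 = 1.
  The first convergent with p² − 32·q² = 1 gives the fundamental solution (x₁, y₁) = (17, 3).
Step 2: Apply the recurrence (x_{n+1}, y_{n+1}) = (x₁x_n + 32y₁y_n, x₁y_n + y₁x_n) repeatedly.
  From (x_1, y_1) = (17, 3): x_2 = 17·17 + 32·3·3 = 577; y_2 = 17·3 + 3·17 = 102.
  From (x_2, y_2) = (577, 102): x_3 = 17·577 + 32·3·102 = 19601; y_3 = 17·102 + 3·577 = 3465.
  From (x_3, y_3) = (19601, 3465): x_4 = 17·19601 + 32·3·3465 = 665857; y_4 = 17·3465 + 3·19601 = 117708.
Step 3: Verify x_4² - 32·y_4² = 443365544449 - 443365544448 = 1 (should be 1). ✓

(x_1, y_1) = (17, 3); (x_4, y_4) = (665857, 117708).


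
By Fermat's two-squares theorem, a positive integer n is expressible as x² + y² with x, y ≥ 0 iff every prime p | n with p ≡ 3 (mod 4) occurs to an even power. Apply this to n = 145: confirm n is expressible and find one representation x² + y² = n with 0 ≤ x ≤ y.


Step 1: Factor n = 145 = 5 · 29.
Step 2: Check the mod-4 condition on each prime factor: 5 ≡ 1 (mod 4), exponent 1; 29 ≡ 1 (mod 4), exponent 1.
All primes ≡ 3 (mod 4) appear to even exponent (or don't appear), so by the two-squares theorem n IS expressible as a sum of two squares.
Step 3: Build a representation. Here n = 5 · 29 is a product of primes ≡ 1 (mod 4). Each prime p ≡ 1 (mod 4) is itself a sum of two squares; find a² by testing p − a² for a perfect square:
  5: 5 − 1² = 4 = 2² ⇒ 5 = 1² + 2².
  29: 29 − 1² = 28, 29 − 2² = 25 = 5² ⇒ 29 = 2² + 5².
  Combine using the Brahmagupta–Fibonacci identity (a² + b²)(c² + d²) = (ac − bd)² + (ad + bc)² = (ac + bd)² + (ad − bc)²:
  5 · 29 = 145: from (1² + 2²)(2² + 5²), take (1·2 − 2·5, 1·5 + 2·2) = (2 − 10, 5 + 4) = (-8, 9); dropping signs (only squares matter) gives (8, 9); check 8² + 9² = 64 + 81 = 145 ✓.
Step 4: Order so x ≤ y and verify: 8² + 9² = 64 + 81 = 145 = n. ✓

n = 145 = 8² + 9² (one valid representation with x ≤ y).


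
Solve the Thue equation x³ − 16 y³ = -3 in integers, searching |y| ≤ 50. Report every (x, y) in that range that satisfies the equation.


The equation is x³ - 16y³ = -3. For fixed y, x³ = 16·y³ − 3, so a solution requires the RHS to be a perfect cube.
Strategy: iterate y from -50 to 50, compute RHS = 16·y³ − 3, and check whether it is a (positive or negative) perfect cube.
Check small values of y:
  y = 0: RHS = -3 is not a perfect cube.
  y = 1: RHS = 13 is not a perfect cube.
  y = -1: RHS = -19 is not a perfect cube.
  y = 2: RHS = 125 = (5)³ ⇒ x = 5 works.
  y = -2: RHS = -131 is not a perfect cube.
  y = 3: RHS = 429 is not a perfect cube.
  y = -3: RHS = -435 is not a perfect cube.
Continuing the search up to |y| = 50 finds no further solutions beyond those listed.
Collected solutions: (5, 2).

Solutions (with |y| ≤ 50): (5, 2).


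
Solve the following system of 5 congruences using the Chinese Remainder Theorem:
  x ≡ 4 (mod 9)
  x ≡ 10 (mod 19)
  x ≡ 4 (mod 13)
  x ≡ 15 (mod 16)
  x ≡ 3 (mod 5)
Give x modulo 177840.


Product of moduli M = 9 · 19 · 13 · 16 · 5 = 177840.
Merge one congruence at a time:
  Start: x ≡ 4 (mod 9).
  Combine with x ≡ 10 (mod 19); new modulus lcm = 171.
    Write x = 4 + 9·t and substitute into x ≡ 10 (mod 19): 9·t ≡ 10 − 4 = 6 (mod 19).
    The inverse of 9 mod 19 is 17 (since 9·17 = 153 = 8·19 + 1), so t ≡ 17·6 = 102 ≡ 7 (mod 19).
    Then x = 4 + 9·7 = 67, valid modulo lcm(9, 19) = 171: x ≡ 67 (mod 171).
  Combine with x ≡ 4 (mod 13); new modulus lcm = 2223.
    Write x = 67 + 171·t and substitute into x ≡ 4 (mod 13): 171·t ≡ 4 − 67 = -63 (mod 13).
    Reduce coefficients mod 13: 2·t ≡ 2 (mod 13).
    The inverse of 2 mod 13 is 7 (since 2·7 = 14 = 1·13 + 1), so t ≡ 7·2 = 14 ≡ 1 (mod 13).
    Then x = 67 + 171·1 = 238, valid modulo lcm(171, 13) = 2223: x ≡ 238 (mod 2223).
  Combine with x ≡ 15 (mod 16); new modulus lcm = 35568.
    Write x = 238 + 2223·t and substitute into x ≡ 15 (mod 16): 2223·t ≡ 15 − 238 = -223 (mod 16).
    Reduce coefficients mod 16: 15·t ≡ 1 (mod 16).
    The inverse of 15 mod 16 is 15 (since 15·15 = 225 = 14·16 + 1), so t ≡ 15·1 = 15 ≡ 15 (mod 16).
    Then x = 238 + 2223·15 = 33583, valid modulo lcm(2223, 16) = 35568: x ≡ 33583 (mod 35568).
  Combine with x ≡ 3 (mod 5); new modulus lcm = 177840.
    Write x = 33583 + 35568·t and substitute into x ≡ 3 (mod 5): 35568·t ≡ 3 − 33583 = -33580 (mod 5).
    Reduce coefficients mod 5: 3·t ≡ 0 (mod 5).
    The inverse of 3 mod 5 is 2 (since 3·2 = 6 = 1·5 + 1), so t ≡ 2·0 = 0 ≡ 0 (mod 5).
    Then x = 33583 + 35568·0 = 33583, valid modulo lcm(35568, 5) = 177840: x ≡ 33583 (mod 177840).
Verify against each original: 33583 mod 9 = 4, 33583 mod 19 = 10, 33583 mod 13 = 4, 33583 mod 16 = 15, 33583 mod 5 = 3.

x ≡ 33583 (mod 177840).


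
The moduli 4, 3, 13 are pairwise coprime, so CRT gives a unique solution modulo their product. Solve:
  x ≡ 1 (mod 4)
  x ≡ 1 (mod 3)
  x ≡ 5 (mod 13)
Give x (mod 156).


Moduli 4, 3, 13 are pairwise coprime; by CRT there is a unique solution modulo M = 4 · 3 · 13 = 156.
Solve pairwise, accumulating the modulus:
  Start with x ≡ 1 (mod 4).
  Combine with x ≡ 1 (mod 3): since gcd(4, 3) = 1, we get a unique residue mod 12.
    Write x = 1 + 4·t and substitute into x ≡ 1 (mod 3): 4·t ≡ 1 − 1 = 0 (mod 3).
    Reduce coefficients mod 3: 1·t ≡ 0 (mod 3).
    So t ≡ 0 (mod 3).
    Then x = 1 + 4·0 = 1, valid modulo lcm(4, 3) = 12: x ≡ 1 (mod 12).
  Combine with x ≡ 5 (mod 13): since gcd(12, 13) = 1, we get a unique residue mod 156.
    Write x = 1 + 12·t and substitute into x ≡ 5 (mod 13): 12·t ≡ 5 − 1 = 4 (mod 13).
    The inverse of 12 mod 13 is 12 (since 12·12 = 144 = 11·13 + 1), so t ≡ 12·4 = 48 ≡ 9 (mod 13).
    Then x = 1 + 12·9 = 109, valid modulo lcm(12, 13) = 156: x ≡ 109 (mod 156).
Verify: 109 mod 4 = 1 ✓, 109 mod 3 = 1 ✓, 109 mod 13 = 5 ✓.

x ≡ 109 (mod 156).


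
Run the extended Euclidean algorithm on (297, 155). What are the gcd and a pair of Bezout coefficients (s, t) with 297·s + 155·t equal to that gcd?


Euclidean algorithm on (297, 155) — divide until remainder is 0:
  297 = 1 · 155 + 142
  155 = 1 · 142 + 13
  142 = 10 · 13 + 12
  13 = 1 · 12 + 1
  12 = 12 · 1 + 0
gcd(297, 155) = 1.
Track Bezout coefficients alongside the remainders: start with r₀ = 297 = a·1 + b·0 (s = 1, t = 0) and r₁ = 155 = a·0 + b·1 (s = 0, t = 1); each new remainder r_{k+1} = r_{k-1} − q_k·r_k inherits s_{k+1} = s_{k-1} − q_k·s_k, t_{k+1} = t_{k-1} − q_k·t_k, so r_k = a·s_k + b·t_k at every step:
  q = 1: r = 142, s = 1 − 1·0 = 1, t = 0 − 1·1 = -1  (check: 297·1 + 155·(-1) = 142)
  q = 1: r = 13, s = 0 − 1·1 = -1, t = 1 − 1·(-1) = 2  (check: 297·(-1) + 155·2 = 13)
  q = 10: r = 12, s = 1 − 10·(-1) = 11, t = -1 − 10·2 = -21  (check: 297·11 + 155·(-21) = 12)
  q = 1: r = 1, s = -1 − 1·11 = -12, t = 2 − 1·(-21) = 23  (check: 297·(-12) + 155·23 = 1)
The row with r = 1 (the gcd) gives the Bezout coefficients s = -12, t = 23.
Result: 297 · (-12) + 155 · (23) = 1.

gcd(297, 155) = 1; s = -12, t = 23 (check: 297·(-12) + 155·23 = 1).


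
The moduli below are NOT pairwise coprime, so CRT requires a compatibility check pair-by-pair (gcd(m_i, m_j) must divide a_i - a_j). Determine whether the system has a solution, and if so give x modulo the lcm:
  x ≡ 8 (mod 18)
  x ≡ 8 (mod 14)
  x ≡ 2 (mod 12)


Moduli 18, 14, 12 are not pairwise coprime, so CRT works modulo lcm(m_i) when all pairwise compatibility conditions hold.
Pairwise compatibility: gcd(m_i, m_j) must divide a_i - a_j for every pair.
Merge one congruence at a time:
  Start: x ≡ 8 (mod 18).
  Combine with x ≡ 8 (mod 14): gcd(18, 14) = 2; 8 - 8 = 0, which IS divisible by 2, so compatible.
    Write x = 8 + 18·t and substitute into x ≡ 8 (mod 14): 18·t ≡ 8 − 8 = 0 (mod 14).
    Divide the congruence (and modulus) by g = 2: 9·t ≡ 0 (mod 7).
    Reduce coefficients mod 7: 2·t ≡ 0 (mod 7).
    The inverse of 2 mod 7 is 4 (since 2·4 = 8 = 1·7 + 1), so t ≡ 4·0 = 0 ≡ 0 (mod 7).
    Then x = 8 + 18·0 = 8, valid modulo lcm(18, 14) = 126: x ≡ 8 (mod 126).
  Combine with x ≡ 2 (mod 12): gcd(126, 12) = 6; 2 - 8 = -6, which IS divisible by 6, so compatible.
    Write x = 8 + 126·t and substitute into x ≡ 2 (mod 12): 126·t ≡ 2 − 8 = -6 (mod 12).
    Divide the congruence (and modulus) by g = 6: 21·t ≡ -1 (mod 2).
    Reduce coefficients mod 2: 1·t ≡ 1 (mod 2).
    So t ≡ 1 (mod 2).
    Then x = 8 + 126·1 = 134, valid modulo lcm(126, 12) = 252: x ≡ 134 (mod 252).
Verify: 134 mod 18 = 8, 134 mod 14 = 8, 134 mod 12 = 2.

x ≡ 134 (mod 252).


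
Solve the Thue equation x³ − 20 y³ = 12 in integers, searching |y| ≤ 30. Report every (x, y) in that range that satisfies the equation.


The equation is x³ - 20y³ = 12. For fixed y, x³ = 20·y³ + 12, so a solution requires the RHS to be a perfect cube.
Strategy: iterate y from -30 to 30, compute RHS = 20·y³ + 12, and check whether it is a (positive or negative) perfect cube.
Check small values of y:
  y = 0: RHS = 12 is not a perfect cube.
  y = 1: RHS = 32 is not a perfect cube.
  y = -1: RHS = -8 = (-2)³ ⇒ x = -2 works.
  y = 2: RHS = 172 is not a perfect cube.
  y = -2: RHS = -148 is not a perfect cube.
  y = 3: RHS = 552 is not a perfect cube.
  y = -3: RHS = -528 is not a perfect cube.
Continuing the search up to |y| = 30 finds no further solutions beyond those listed.
Collected solutions: (-2, -1).

Solutions (with |y| ≤ 30): (-2, -1).


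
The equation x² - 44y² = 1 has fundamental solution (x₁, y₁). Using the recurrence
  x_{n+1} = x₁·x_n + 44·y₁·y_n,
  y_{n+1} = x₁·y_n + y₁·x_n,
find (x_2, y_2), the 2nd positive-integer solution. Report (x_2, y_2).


Step 1: Find the fundamental solution (x₁, y₁) of x² - 44y² = 1.
  Expand √44 as a continued fraction. a₀ = ⌊√44⌋ = 6; iterate m_{k+1} = d_k·a_k − m_k, d_{k+1} = (44 − m_{k+1}²)/d_k, a_{k+1} = ⌊(a₀ + m_{k+1})/d_{k+1}⌋ (starting m₀ = 0, d₀ = 1), with convergents p_k = a_k·p_{k-1} + p_{k-2}, q_k = a_k·q_{k-1} + q_{k-2} (p₋₁ = 1, q₋₁ = 0):
  k = 0: a₀ = 6; p₀/q₀ = 6/1; p₀² − 44·q₀² = 36 − 44 = -8.
  k = 1: m = 6, d = 8, a = ⌊(6 + 6)/8⌋ = 1; p/q = (1·6 + 1)/(1·1 + 0) = 7/1; p² − 44·q² = 49 − 44 = 5.
  k = 2: m = 2, d = 5, a = ⌊(6 + 2)/5⌋ = 1; p/q = (1·7 + 6)/(1·1 + 1) = 13/2; p² − 44·q² = 169 − 176 = -7.
  k = 3: m = 3, d = 7, a = ⌊(6 + 3)/7⌋ = 1; p/q = (1·13 + 7)/(1·2 + 1) = 20/3; p² − 44·q² = 400 − 396 = 4.
  k = 4: m = 4, d = 4, a = ⌊(6 + 4)/4⌋ = 2; p/q = (2·20 + 13)/(2·3 + 2) = 53/8; p² − 44·q² = 2809 − 2816 = -7.
  k = 5: m = 4, d = 7, a = ⌊(6 + 4)/7⌋ = 1; p/q = (1·53 + 20)/(1·8 + 3) = 73/11; p² − 44·q² = 5329 − 5324 = 5.
  k = 6: m = 3, d = 5, a = ⌊(6 + 3)/5⌋ = 1; p/q = (1·73 + 53)/(1·11 + 8) = 126/19; p² − 44·q² = 15876 − 15884 = -8.
  k = 7: m = 2, d = 8, a = ⌊(6 + 2)/8⌋ = 1; p/q = (1·126 + 73)/(1·19 + 11) = 199/30; p² − 44·q² = 39601 − 39600 = 1.
  The first convergent with p² − 44·q² = 1 gives the fundamental solution (x₁, y₁) = (199, 30).
Step 2: Apply the recurrence (x_{n+1}, y_{n+1}) = (x₁x_n + 44y₁y_n, x₁y_n + y₁x_n) repeatedly.
  From (x_1, y_1) = (199, 30): x_2 = 199·199 + 44·30·30 = 79201; y_2 = 199·30 + 30·199 = 11940.
Step 3: Verify x_2² - 44·y_2² = 6272798401 - 6272798400 = 1 (should be 1). ✓

(x_1, y_1) = (199, 30); (x_2, y_2) = (79201, 11940).


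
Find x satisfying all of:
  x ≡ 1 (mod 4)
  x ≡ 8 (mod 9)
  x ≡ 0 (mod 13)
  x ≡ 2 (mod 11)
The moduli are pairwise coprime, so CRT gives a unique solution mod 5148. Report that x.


Product of moduli M = 4 · 9 · 13 · 11 = 5148.
Merge one congruence at a time:
  Start: x ≡ 1 (mod 4).
  Combine with x ≡ 8 (mod 9); new modulus lcm = 36.
    Write x = 1 + 4·t and substitute into x ≡ 8 (mod 9): 4·t ≡ 8 − 1 = 7 (mod 9).
    The inverse of 4 mod 9 is 7 (since 4·7 = 28 = 3·9 + 1), so t ≡ 7·7 = 49 ≡ 4 (mod 9).
    Then x = 1 + 4·4 = 17, valid modulo lcm(4, 9) = 36: x ≡ 17 (mod 36).
  Combine with x ≡ 0 (mod 13); new modulus lcm = 468.
    Write x = 17 + 36·t and substitute into x ≡ 0 (mod 13): 36·t ≡ 0 − 17 = -17 (mod 13).
    Reduce coefficients mod 13: 10·t ≡ 9 (mod 13).
    The inverse of 10 mod 13 is 4 (since 10·4 = 40 = 3·13 + 1), so t ≡ 4·9 = 36 ≡ 10 (mod 13).
    Then x = 17 + 36·10 = 377, valid modulo lcm(36, 13) = 468: x ≡ 377 (mod 468).
  Combine with x ≡ 2 (mod 11); new modulus lcm = 5148.
    Write x = 377 + 468·t and substitute into x ≡ 2 (mod 11): 468·t ≡ 2 − 377 = -375 (mod 11).
    Reduce coefficients mod 11: 6·t ≡ 10 (mod 11).
    The inverse of 6 mod 11 is 2 (since 6·2 = 12 = 1·11 + 1), so t ≡ 2·10 = 20 ≡ 9 (mod 11).
    Then x = 377 + 468·9 = 4589, valid modulo lcm(468, 11) = 5148: x ≡ 4589 (mod 5148).
Verify against each original: 4589 mod 4 = 1, 4589 mod 9 = 8, 4589 mod 13 = 0, 4589 mod 11 = 2.

x ≡ 4589 (mod 5148).


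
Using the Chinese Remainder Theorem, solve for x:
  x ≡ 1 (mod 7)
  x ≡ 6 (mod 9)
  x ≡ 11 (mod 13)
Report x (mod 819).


Moduli 7, 9, 13 are pairwise coprime; by CRT there is a unique solution modulo M = 7 · 9 · 13 = 819.
Solve pairwise, accumulating the modulus:
  Start with x ≡ 1 (mod 7).
  Combine with x ≡ 6 (mod 9): since gcd(7, 9) = 1, we get a unique residue mod 63.
    Write x = 1 + 7·t and substitute into x ≡ 6 (mod 9): 7·t ≡ 6 − 1 = 5 (mod 9).
    The inverse of 7 mod 9 is 4 (since 7·4 = 28 = 3·9 + 1), so t ≡ 4·5 = 20 ≡ 2 (mod 9).
    Then x = 1 + 7·2 = 15, valid modulo lcm(7, 9) = 63: x ≡ 15 (mod 63).
  Combine with x ≡ 11 (mod 13): since gcd(63, 13) = 1, we get a unique residue mod 819.
    Write x = 15 + 63·t and substitute into x ≡ 11 (mod 13): 63·t ≡ 11 − 15 = -4 (mod 13).
    Reduce coefficients mod 13: 11·t ≡ 9 (mod 13).
    The inverse of 11 mod 13 is 6 (since 11·6 = 66 = 5·13 + 1), so t ≡ 6·9 = 54 ≡ 2 (mod 13).
    Then x = 15 + 63·2 = 141, valid modulo lcm(63, 13) = 819: x ≡ 141 (mod 819).
Verify: 141 mod 7 = 1 ✓, 141 mod 9 = 6 ✓, 141 mod 13 = 11 ✓.

x ≡ 141 (mod 819).


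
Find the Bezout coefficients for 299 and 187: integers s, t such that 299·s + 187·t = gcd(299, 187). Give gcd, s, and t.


Euclidean algorithm on (299, 187) — divide until remainder is 0:
  299 = 1 · 187 + 112
  187 = 1 · 112 + 75
  112 = 1 · 75 + 37
  75 = 2 · 37 + 1
  37 = 37 · 1 + 0
gcd(299, 187) = 1.
Track Bezout coefficients alongside the remainders: start with r₀ = 299 = a·1 + b·0 (s = 1, t = 0) and r₁ = 187 = a·0 + b·1 (s = 0, t = 1); each new remainder r_{k+1} = r_{k-1} − q_k·r_k inherits s_{k+1} = s_{k-1} − q_k·s_k, t_{k+1} = t_{k-1} − q_k·t_k, so r_k = a·s_k + b·t_k at every step:
  q = 1: r = 112, s = 1 − 1·0 = 1, t = 0 − 1·1 = -1  (check: 299·1 + 187·(-1) = 112)
  q = 1: r = 75, s = 0 − 1·1 = -1, t = 1 − 1·(-1) = 2  (check: 299·(-1) + 187·2 = 75)
  q = 1: r = 37, s = 1 − 1·(-1) = 2, t = -1 − 1·2 = -3  (check: 299·2 + 187·(-3) = 37)
  q = 2: r = 1, s = -1 − 2·2 = -5, t = 2 − 2·(-3) = 8  (check: 299·(-5) + 187·8 = 1)
The row with r = 1 (the gcd) gives the Bezout coefficients s = -5, t = 8.
Result: 299 · (-5) + 187 · (8) = 1.

gcd(299, 187) = 1; s = -5, t = 8 (check: 299·(-5) + 187·8 = 1).


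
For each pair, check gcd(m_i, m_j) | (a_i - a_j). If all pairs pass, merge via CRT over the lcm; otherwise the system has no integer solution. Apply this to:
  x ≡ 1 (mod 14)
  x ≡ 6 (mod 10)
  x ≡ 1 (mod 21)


Moduli 14, 10, 21 are not pairwise coprime, so CRT works modulo lcm(m_i) when all pairwise compatibility conditions hold.
Pairwise compatibility: gcd(m_i, m_j) must divide a_i - a_j for every pair.
Merge one congruence at a time:
  Start: x ≡ 1 (mod 14).
  Combine with x ≡ 6 (mod 10): gcd(14, 10) = 2, and 6 - 1 = 5 is NOT divisible by 2.
    ⇒ system is inconsistent (no integer solution).

No solution (the system is inconsistent).


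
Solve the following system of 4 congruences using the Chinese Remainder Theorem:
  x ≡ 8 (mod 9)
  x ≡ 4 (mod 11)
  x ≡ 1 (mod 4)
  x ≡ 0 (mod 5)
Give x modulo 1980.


Product of moduli M = 9 · 11 · 4 · 5 = 1980.
Merge one congruence at a time:
  Start: x ≡ 8 (mod 9).
  Combine with x ≡ 4 (mod 11); new modulus lcm = 99.
    Write x = 8 + 9·t and substitute into x ≡ 4 (mod 11): 9·t ≡ 4 − 8 = -4 (mod 11).
    Reduce coefficients mod 11: 9·t ≡ 7 (mod 11).
    The inverse of 9 mod 11 is 5 (since 9·5 = 45 = 4·11 + 1), so t ≡ 5·7 = 35 ≡ 2 (mod 11).
    Then x = 8 + 9·2 = 26, valid modulo lcm(9, 11) = 99: x ≡ 26 (mod 99).
  Combine with x ≡ 1 (mod 4); new modulus lcm = 396.
    Write x = 26 + 99·t and substitute into x ≡ 1 (mod 4): 99·t ≡ 1 − 26 = -25 (mod 4).
    Reduce coefficients mod 4: 3·t ≡ 3 (mod 4).
    The inverse of 3 mod 4 is 3 (since 3·3 = 9 = 2·4 + 1), so t ≡ 3·3 = 9 ≡ 1 (mod 4).
    Then x = 26 + 99·1 = 125, valid modulo lcm(99, 4) = 396: x ≡ 125 (mod 396).
  Combine with x ≡ 0 (mod 5); new modulus lcm = 1980.
    Write x = 125 + 396·t and substitute into x ≡ 0 (mod 5): 396·t ≡ 0 − 125 = -125 (mod 5).
    Reduce coefficients mod 5: 1·t ≡ 0 (mod 5).
    So t ≡ 0 (mod 5).
    Then x = 125 + 396·0 = 125, valid modulo lcm(396, 5) = 1980: x ≡ 125 (mod 1980).
Verify against each original: 125 mod 9 = 8, 125 mod 11 = 4, 125 mod 4 = 1, 125 mod 5 = 0.

x ≡ 125 (mod 1980).


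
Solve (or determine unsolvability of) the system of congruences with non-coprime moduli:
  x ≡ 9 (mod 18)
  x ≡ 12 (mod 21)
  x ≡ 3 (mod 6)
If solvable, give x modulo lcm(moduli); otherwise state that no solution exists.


Moduli 18, 21, 6 are not pairwise coprime, so CRT works modulo lcm(m_i) when all pairwise compatibility conditions hold.
Pairwise compatibility: gcd(m_i, m_j) must divide a_i - a_j for every pair.
Merge one congruence at a time:
  Start: x ≡ 9 (mod 18).
  Combine with x ≡ 12 (mod 21): gcd(18, 21) = 3; 12 - 9 = 3, which IS divisible by 3, so compatible.
    Write x = 9 + 18·t and substitute into x ≡ 12 (mod 21): 18·t ≡ 12 − 9 = 3 (mod 21).
    Divide the congruence (and modulus) by g = 3: 6·t ≡ 1 (mod 7).
    The inverse of 6 mod 7 is 6 (since 6·6 = 36 = 5·7 + 1), so t ≡ 6·1 = 6 ≡ 6 (mod 7).
    Then x = 9 + 18·6 = 117, valid modulo lcm(18, 21) = 126: x ≡ 117 (mod 126).
  Combine with x ≡ 3 (mod 6): gcd(126, 6) = 6; 3 - 117 = -114, which IS divisible by 6, so compatible.
    Write x = 117 + 126·t and substitute into x ≡ 3 (mod 6): 126·t ≡ 3 − 117 = -114 (mod 6).
    Divide the congruence (and modulus) by g = 6: 21·t ≡ -19 (mod 1).
    Modulo 1 every t works; take t = 0.
    Then x = 117 + 126·0 = 117, valid modulo lcm(126, 6) = 126: x ≡ 117 (mod 126).
Verify: 117 mod 18 = 9, 117 mod 21 = 12, 117 mod 6 = 3.

x ≡ 117 (mod 126).
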